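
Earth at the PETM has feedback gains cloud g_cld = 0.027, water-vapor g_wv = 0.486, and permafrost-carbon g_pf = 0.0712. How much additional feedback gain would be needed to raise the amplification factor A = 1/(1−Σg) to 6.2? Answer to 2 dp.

Current total gain = 0.5842.
Target gain for A = 6.2: g* = 1 − 1/6.2 = 0.8387.
Additional gain needed = 0.8387 − 0.5842 = 0.25.

0.25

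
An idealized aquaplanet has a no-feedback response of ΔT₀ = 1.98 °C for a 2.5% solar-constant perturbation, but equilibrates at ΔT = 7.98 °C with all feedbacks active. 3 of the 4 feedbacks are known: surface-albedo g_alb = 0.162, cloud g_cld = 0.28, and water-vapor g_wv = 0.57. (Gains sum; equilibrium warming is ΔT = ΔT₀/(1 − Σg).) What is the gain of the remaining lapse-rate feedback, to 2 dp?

-0.26

Amplification A = ΔT/ΔT₀ = 7.98/1.98 = 4.03.
Total gain g = 1 − 1/A = 1 − 1/4.03 = 0.7519.
Known gains sum to 0.162 + 0.28 + 0.57 = 1.012.
g_lr = 0.7519 − 1.012 = -0.26.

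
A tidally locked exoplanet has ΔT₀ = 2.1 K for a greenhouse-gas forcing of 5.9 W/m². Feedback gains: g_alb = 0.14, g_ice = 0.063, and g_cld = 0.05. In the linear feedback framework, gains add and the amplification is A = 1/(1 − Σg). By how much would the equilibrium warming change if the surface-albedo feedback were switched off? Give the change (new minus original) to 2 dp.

Original: g = 0.253, ΔT = 2.1/(1−0.253) = 2.8112 K.
Without surface-albedo: g' = 0.113, ΔT' = 2.1/(1−0.113) = 2.3675 K.
Change = 2.3675 − 2.8112 = -0.44 K.

-0.44 K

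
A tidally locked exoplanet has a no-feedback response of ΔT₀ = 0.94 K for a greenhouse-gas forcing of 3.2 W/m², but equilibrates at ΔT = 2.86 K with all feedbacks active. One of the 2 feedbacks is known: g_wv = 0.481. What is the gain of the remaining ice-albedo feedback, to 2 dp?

0.19

Amplification A = ΔT/ΔT₀ = 2.86/0.94 = 3.043.
Total gain g = 1 − 1/A = 1 − 1/3.043 = 0.6714.
The known gain is 0.481.
g_ice = 0.6714 − 0.481 = 0.19.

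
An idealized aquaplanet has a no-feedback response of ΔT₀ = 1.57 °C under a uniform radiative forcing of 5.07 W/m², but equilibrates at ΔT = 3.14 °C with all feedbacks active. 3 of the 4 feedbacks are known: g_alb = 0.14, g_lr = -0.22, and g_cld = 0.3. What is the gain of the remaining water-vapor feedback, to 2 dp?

0.28

Amplification A = ΔT/ΔT₀ = 3.14/1.57 = 2.
Total gain g = 1 − 1/A = 1 − 1/2 = 0.5.
Known gains sum to 0.14 − 0.22 + 0.3 = 0.22.
g_wv = 0.5 − 0.22 = 0.28.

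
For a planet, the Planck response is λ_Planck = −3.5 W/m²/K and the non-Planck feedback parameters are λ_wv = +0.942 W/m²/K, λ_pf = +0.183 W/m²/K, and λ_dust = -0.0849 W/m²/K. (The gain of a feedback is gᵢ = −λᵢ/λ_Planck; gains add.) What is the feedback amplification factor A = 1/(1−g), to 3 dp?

1.423

Convert to gains: g_wv = 0.942/3.5 = 0.2691; g_pf = 0.183/3.5 = 0.05229; g_dust = -0.0849/3.5 = -0.02426.
Total gain g = 0.29713.
A = 1/(1 − 0.29713) = 1.423.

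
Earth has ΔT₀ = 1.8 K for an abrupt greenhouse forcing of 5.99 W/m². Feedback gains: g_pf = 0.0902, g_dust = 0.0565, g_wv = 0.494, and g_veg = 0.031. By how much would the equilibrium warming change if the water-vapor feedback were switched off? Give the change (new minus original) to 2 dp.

Original: g = 0.6717, ΔT = 1.8/(1−0.6717) = 5.4828 K.
Without water-vapor: g' = 0.1777, ΔT' = 1.8/(1−0.1777) = 2.1890 K.
Change = 2.1890 − 5.4828 = -3.29 K.

-3.29 K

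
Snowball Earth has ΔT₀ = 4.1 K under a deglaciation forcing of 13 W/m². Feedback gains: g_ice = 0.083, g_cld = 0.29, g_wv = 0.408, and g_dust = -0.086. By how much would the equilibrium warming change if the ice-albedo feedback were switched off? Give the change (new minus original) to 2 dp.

Original: g = 0.695, ΔT = 4.1/(1−0.695) = 13.4426 K.
Without ice-albedo: g' = 0.612, ΔT' = 4.1/(1−0.612) = 10.5670 K.
Change = 10.5670 − 13.4426 = -2.88 K.

-2.88 K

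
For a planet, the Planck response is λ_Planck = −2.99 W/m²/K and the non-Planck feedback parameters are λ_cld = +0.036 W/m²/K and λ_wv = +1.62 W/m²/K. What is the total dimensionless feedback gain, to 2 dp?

0.55

Convert to gains: g_cld = 0.036/2.99 = 0.01204; g_wv = 1.62/2.99 = 0.5418.
Total gain g = 0.55384.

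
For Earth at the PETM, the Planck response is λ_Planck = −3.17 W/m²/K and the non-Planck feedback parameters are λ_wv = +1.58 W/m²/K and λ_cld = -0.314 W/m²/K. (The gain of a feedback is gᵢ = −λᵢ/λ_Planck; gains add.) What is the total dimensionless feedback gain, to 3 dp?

0.399

Convert to gains: g_wv = 1.58/3.17 = 0.4984; g_cld = -0.314/3.17 = -0.09905.
Total gain g = 0.39935.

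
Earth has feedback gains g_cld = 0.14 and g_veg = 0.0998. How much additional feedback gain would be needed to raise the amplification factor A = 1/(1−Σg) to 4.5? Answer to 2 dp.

Current total gain = 0.2398.
Target gain for A = 4.5: g* = 1 − 1/4.5 = 0.7778.
Additional gain needed = 0.7778 − 0.2398 = 0.54.

0.54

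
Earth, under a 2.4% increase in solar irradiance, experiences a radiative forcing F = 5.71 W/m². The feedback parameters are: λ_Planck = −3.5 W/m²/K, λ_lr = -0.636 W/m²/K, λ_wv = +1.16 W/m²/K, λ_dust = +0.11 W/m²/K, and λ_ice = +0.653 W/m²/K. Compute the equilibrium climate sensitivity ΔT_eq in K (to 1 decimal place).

Net feedback parameter λ = (−3.5) + (-0.636) + (+1.16) + (+0.11) + (+0.653) = -2.213 W/m²/K.
ΔT = −F/λ = −5.71/(-2.213) = 2.6 K.

2.6 K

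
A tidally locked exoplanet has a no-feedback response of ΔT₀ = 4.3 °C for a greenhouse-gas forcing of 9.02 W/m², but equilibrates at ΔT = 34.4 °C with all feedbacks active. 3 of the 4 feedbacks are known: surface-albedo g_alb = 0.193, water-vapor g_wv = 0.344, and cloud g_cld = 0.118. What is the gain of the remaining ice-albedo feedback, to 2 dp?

Amplification A = ΔT/ΔT₀ = 34.4/4.3 = 8.
Total gain g = 1 − 1/A = 1 − 1/8 = 0.875.
Known gains sum to 0.193 + 0.344 + 0.118 = 0.655.
g_ice = 0.875 − 0.655 = 0.22.

0.22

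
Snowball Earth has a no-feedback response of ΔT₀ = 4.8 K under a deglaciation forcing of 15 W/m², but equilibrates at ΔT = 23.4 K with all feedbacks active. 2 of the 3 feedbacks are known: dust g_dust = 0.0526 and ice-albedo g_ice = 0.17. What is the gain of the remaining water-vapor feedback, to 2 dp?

0.57

Amplification A = ΔT/ΔT₀ = 23.4/4.8 = 4.875.
Total gain g = 1 − 1/A = 1 − 1/4.875 = 0.7949.
Known gains sum to 0.0526 + 0.17 = 0.2226.
g_wv = 0.7949 − 0.2226 = 0.57.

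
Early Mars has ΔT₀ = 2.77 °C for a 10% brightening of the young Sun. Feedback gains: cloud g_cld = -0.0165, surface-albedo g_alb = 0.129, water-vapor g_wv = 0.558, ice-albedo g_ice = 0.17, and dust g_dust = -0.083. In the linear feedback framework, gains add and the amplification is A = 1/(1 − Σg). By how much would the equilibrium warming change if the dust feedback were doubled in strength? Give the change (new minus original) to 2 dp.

Original: g = 0.7575, ΔT = 2.77/(1−0.7575) = 11.4227 °C.
With doubled dust: g' = 0.6745, ΔT' = 2.77/(1−0.6745) = 8.5100 °C.
Change = 8.5100 − 11.4227 = -2.91 °C.

-2.91 °C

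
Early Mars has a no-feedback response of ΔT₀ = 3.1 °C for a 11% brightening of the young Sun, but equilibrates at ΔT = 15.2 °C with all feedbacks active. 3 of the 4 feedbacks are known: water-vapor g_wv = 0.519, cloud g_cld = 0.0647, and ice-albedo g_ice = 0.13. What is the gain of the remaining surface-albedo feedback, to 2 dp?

0.08

Amplification A = ΔT/ΔT₀ = 15.2/3.1 = 4.903.
Total gain g = 1 − 1/A = 1 − 1/4.903 = 0.796.
Known gains sum to 0.519 + 0.0647 + 0.13 = 0.7137.
g_alb = 0.796 − 0.7137 = 0.08.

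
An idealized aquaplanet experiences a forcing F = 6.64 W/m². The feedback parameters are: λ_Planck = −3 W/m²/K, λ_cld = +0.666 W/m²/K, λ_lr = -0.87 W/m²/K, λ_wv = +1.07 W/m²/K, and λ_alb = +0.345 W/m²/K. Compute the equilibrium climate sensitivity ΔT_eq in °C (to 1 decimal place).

3.7 °C

Net feedback parameter λ = (−3) + (+0.666) + (-0.87) + (+1.07) + (+0.345) = -1.789 W/m²/K.
ΔT = −F/λ = −6.64/(-1.789) = 3.7 °C.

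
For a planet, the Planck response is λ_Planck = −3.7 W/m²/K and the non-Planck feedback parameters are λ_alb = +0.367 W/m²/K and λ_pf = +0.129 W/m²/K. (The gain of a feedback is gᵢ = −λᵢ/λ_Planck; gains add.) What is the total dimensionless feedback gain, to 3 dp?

0.134

Convert to gains: g_alb = 0.367/3.7 = 0.09919; g_pf = 0.129/3.7 = 0.03486.
Total gain g = 0.13405.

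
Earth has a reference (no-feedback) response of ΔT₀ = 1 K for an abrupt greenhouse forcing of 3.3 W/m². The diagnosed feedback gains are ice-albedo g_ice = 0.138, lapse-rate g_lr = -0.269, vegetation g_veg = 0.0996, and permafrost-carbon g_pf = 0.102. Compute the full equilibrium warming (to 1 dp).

1.1 K

Total gain g = 0.138 − 0.269 + 0.0996 + 0.102 = 0.0706.
Amplification A = 1/(1 − 0.0706) = 1.076.
ΔT = 1 × 1.076 = 1.1 K.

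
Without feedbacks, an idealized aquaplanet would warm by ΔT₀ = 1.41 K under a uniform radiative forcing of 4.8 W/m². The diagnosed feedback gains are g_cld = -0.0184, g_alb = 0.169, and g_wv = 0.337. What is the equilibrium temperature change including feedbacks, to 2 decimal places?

2.75 K

Total gain g = -0.0184 + 0.169 + 0.337 = 0.4876.
Amplification A = 1/(1 − 0.4876) = 1.952.
ΔT = 1.41 × 1.952 = 2.75 K.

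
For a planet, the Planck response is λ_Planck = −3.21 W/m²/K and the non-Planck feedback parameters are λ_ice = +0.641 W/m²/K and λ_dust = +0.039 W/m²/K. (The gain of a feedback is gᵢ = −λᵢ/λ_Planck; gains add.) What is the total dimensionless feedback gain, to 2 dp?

Convert to gains: g_ice = 0.641/3.21 = 0.1997; g_dust = 0.039/3.21 = 0.01215.
Total gain g = 0.21185.

0.21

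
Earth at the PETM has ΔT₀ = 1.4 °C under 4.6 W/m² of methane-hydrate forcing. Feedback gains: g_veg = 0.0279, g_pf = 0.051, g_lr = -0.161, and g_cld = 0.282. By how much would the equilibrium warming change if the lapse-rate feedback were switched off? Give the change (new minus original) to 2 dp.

Original: g = 0.1999, ΔT = 1.4/(1−0.1999) = 1.7498 °C.
Without lapse-rate: g' = 0.3609, ΔT' = 1.4/(1−0.3609) = 2.1906 °C.
Change = 2.1906 − 1.7498 = 0.44 °C.

0.44 °C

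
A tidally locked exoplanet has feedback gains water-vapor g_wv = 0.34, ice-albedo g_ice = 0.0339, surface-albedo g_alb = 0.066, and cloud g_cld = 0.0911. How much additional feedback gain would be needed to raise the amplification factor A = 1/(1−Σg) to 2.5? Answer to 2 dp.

0.07

Current total gain = 0.531.
Target gain for A = 2.5: g* = 1 − 1/2.5 = 0.6.
Additional gain needed = 0.6 − 0.531 = 0.07.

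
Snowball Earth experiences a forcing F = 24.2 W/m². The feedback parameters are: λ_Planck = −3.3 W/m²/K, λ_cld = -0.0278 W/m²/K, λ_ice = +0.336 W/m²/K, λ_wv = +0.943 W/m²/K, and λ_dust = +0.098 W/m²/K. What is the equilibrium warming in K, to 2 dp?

12.41 K

Net feedback parameter λ = (−3.3) + (-0.0278) + (+0.336) + (+0.943) + (+0.098) = -1.9508 W/m²/K.
ΔT = −F/λ = −24.2/(-1.9508) = 12.41 K.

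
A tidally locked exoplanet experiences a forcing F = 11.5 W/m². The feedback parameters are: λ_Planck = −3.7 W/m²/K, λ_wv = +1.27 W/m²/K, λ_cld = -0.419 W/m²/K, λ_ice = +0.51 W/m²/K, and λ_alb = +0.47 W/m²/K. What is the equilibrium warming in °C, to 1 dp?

Net feedback parameter λ = (−3.7) + (+1.27) + (-0.419) + (+0.51) + (+0.47) = -1.869 W/m²/K.
ΔT = −F/λ = −11.5/(-1.869) = 6.2 °C.

6.2 °C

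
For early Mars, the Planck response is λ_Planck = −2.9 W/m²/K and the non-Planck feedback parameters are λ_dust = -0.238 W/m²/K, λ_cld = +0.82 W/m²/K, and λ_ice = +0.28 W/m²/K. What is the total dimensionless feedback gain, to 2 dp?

0.30

Convert to gains: g_dust = -0.238/2.9 = -0.08207; g_cld = 0.82/2.9 = 0.2828; g_ice = 0.28/2.9 = 0.09655.
Total gain g = 0.29728.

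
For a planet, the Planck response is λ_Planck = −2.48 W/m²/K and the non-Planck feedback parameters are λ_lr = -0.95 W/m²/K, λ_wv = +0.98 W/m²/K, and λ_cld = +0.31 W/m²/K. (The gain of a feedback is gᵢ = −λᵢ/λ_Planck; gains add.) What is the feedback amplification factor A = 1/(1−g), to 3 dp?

1.159

Convert to gains: g_lr = -0.95/2.48 = -0.3831; g_wv = 0.98/2.48 = 0.3952; g_cld = 0.31/2.48 = 0.125.
Total gain g = 0.1371.
A = 1/(1 − 0.1371) = 1.159.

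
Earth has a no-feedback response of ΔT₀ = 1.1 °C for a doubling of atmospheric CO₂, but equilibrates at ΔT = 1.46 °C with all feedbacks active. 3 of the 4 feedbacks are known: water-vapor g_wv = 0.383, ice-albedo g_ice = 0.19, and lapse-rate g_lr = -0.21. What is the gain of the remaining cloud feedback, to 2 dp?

Amplification A = ΔT/ΔT₀ = 1.46/1.1 = 1.327.
Total gain g = 1 − 1/A = 1 − 1/1.327 = 0.2464.
Known gains sum to 0.383 + 0.19 − 0.21 = 0.363.
g_cld = 0.2464 − 0.363 = -0.12.

-0.12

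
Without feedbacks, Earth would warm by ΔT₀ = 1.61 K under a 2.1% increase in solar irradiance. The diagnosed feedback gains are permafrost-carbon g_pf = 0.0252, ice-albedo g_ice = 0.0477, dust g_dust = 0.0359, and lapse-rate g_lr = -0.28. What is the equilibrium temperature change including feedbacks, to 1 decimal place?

Total gain g = 0.0252 + 0.0477 + 0.0359 − 0.28 = -0.1712.
Amplification A = 1/(1 + 0.1712) = 0.8538.
ΔT = 1.61 × 0.8538 = 1.4 K.

1.4 K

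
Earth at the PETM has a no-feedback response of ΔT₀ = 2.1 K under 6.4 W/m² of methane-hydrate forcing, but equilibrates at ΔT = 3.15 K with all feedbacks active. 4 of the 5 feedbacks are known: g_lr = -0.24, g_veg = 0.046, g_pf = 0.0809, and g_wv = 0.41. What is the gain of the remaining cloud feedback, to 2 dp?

Amplification A = ΔT/ΔT₀ = 3.15/2.1 = 1.5.
Total gain g = 1 − 1/A = 1 − 1/1.5 = 0.3333.
Known gains sum to -0.24 + 0.046 + 0.0809 + 0.41 = 0.2969.
g_cld = 0.3333 − 0.2969 = 0.04.

0.04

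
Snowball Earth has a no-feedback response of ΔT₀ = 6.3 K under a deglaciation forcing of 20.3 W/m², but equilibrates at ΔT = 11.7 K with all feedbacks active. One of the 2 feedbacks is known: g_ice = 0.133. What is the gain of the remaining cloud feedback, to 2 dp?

0.33

Amplification A = ΔT/ΔT₀ = 11.7/6.3 = 1.857.
Total gain g = 1 − 1/A = 1 − 1/1.857 = 0.4615.
The known gain is 0.133.
g_cld = 0.4615 − 0.133 = 0.33.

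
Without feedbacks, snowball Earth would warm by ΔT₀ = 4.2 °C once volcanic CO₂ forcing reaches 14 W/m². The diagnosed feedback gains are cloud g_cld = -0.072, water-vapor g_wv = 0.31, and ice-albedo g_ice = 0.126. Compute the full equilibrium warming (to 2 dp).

Total gain g = -0.072 + 0.31 + 0.126 = 0.364.
Amplification A = 1/(1 − 0.364) = 1.572.
ΔT = 4.2 × 1.572 = 6.60 °C.

6.60 °C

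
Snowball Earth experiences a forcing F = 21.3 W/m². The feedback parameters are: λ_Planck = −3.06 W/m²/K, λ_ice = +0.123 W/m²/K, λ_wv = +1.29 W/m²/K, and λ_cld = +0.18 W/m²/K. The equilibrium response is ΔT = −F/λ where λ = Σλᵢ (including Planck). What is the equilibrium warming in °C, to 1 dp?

Net feedback parameter λ = (−3.06) + (+0.123) + (+1.29) + (+0.18) = -1.467 W/m²/K.
ΔT = −F/λ = −21.3/(-1.467) = 14.5 °C.

14.5 °C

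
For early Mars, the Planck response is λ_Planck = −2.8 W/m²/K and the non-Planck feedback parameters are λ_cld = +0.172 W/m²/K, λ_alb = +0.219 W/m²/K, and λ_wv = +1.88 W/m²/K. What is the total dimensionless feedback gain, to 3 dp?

0.811

Convert to gains: g_cld = 0.172/2.8 = 0.06143; g_alb = 0.219/2.8 = 0.07821; g_wv = 1.88/2.8 = 0.6714.
Total gain g = 0.81104.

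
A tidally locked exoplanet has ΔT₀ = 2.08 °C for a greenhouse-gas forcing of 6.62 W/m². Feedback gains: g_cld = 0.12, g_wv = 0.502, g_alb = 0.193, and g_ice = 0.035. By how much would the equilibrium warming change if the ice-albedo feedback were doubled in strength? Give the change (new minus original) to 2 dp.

Original: g = 0.85, ΔT = 2.08/(1−0.85) = 13.8667 °C.
With doubled ice-albedo: g' = 0.885, ΔT' = 2.08/(1−0.885) = 18.0870 °C.
Change = 18.0870 − 13.8667 = 4.22 °C.

4.22 °C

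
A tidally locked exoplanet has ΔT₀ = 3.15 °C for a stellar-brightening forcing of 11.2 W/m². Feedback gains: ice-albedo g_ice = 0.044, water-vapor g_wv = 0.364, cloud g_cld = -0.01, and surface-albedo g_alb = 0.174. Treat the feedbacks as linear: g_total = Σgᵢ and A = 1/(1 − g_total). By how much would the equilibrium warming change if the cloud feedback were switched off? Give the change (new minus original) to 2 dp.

Original: g = 0.572, ΔT = 3.15/(1−0.572) = 7.3598 °C.
Without cloud: g' = 0.582, ΔT' = 3.15/(1−0.582) = 7.5359 °C.
Change = 7.5359 − 7.3598 = 0.18 °C.

0.18 °C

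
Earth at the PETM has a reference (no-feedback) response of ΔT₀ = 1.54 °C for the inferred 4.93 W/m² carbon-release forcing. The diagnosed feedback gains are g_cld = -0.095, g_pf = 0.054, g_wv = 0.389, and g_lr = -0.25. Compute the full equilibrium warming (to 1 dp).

Total gain g = -0.095 + 0.054 + 0.389 − 0.25 = 0.098.
Amplification A = 1/(1 − 0.098) = 1.109.
ΔT = 1.54 × 1.109 = 1.7 °C.

1.7 °C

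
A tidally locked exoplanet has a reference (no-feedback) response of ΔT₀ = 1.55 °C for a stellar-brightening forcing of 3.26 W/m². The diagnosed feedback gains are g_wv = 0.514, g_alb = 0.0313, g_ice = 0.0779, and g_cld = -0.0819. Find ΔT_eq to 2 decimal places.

3.38 °C

Total gain g = 0.514 + 0.0313 + 0.0779 − 0.0819 = 0.5413.
Amplification A = 1/(1 − 0.5413) = 2.18.
ΔT = 1.55 × 2.18 = 3.38 °C.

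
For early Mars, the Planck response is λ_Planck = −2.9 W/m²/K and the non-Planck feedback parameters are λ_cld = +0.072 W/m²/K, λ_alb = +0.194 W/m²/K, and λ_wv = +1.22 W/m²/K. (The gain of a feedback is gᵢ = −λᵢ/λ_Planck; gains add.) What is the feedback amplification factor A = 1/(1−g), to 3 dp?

2.051

Convert to gains: g_cld = 0.072/2.9 = 0.02483; g_alb = 0.194/2.9 = 0.0669; g_wv = 1.22/2.9 = 0.4207.
Total gain g = 0.51243.
A = 1/(1 − 0.51243) = 2.051.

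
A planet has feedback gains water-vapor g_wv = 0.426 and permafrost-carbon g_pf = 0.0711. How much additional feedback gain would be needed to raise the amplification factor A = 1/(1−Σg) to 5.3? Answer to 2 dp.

0.31

Current total gain = 0.4971.
Target gain for A = 5.3: g* = 1 − 1/5.3 = 0.8113.
Additional gain needed = 0.8113 − 0.4971 = 0.31.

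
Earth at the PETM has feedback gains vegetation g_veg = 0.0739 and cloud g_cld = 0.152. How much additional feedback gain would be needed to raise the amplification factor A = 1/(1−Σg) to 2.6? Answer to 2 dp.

0.39

Current total gain = 0.2259.
Target gain for A = 2.6: g* = 1 − 1/2.6 = 0.6154.
Additional gain needed = 0.6154 − 0.2259 = 0.39.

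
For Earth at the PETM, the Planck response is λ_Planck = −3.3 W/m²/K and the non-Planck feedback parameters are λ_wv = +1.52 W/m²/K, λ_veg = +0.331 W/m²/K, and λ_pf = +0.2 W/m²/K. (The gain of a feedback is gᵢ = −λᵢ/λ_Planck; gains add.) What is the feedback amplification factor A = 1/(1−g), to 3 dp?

2.642

Convert to gains: g_wv = 1.52/3.3 = 0.4606; g_veg = 0.331/3.3 = 0.1003; g_pf = 0.2/3.3 = 0.06061.
Total gain g = 0.62151.
A = 1/(1 − 0.62151) = 2.642.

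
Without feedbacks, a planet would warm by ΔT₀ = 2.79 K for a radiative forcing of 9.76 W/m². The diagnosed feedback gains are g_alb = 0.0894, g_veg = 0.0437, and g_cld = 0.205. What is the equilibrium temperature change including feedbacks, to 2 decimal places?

4.22 K

Total gain g = 0.0894 + 0.0437 + 0.205 = 0.3381.
Amplification A = 1/(1 − 0.3381) = 1.511.
ΔT = 2.79 × 1.511 = 4.22 K.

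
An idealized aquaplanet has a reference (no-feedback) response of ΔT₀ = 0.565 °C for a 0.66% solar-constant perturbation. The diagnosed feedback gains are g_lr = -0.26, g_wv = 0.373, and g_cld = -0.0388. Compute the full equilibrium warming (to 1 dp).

Total gain g = -0.26 + 0.373 − 0.0388 = 0.0742.
Amplification A = 1/(1 − 0.0742) = 1.08.
ΔT = 0.565 × 1.08 = 0.6 °C.

0.6 °C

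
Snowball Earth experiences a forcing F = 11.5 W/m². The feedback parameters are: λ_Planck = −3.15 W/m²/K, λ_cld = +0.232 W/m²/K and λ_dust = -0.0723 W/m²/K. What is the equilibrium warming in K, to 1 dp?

Net feedback parameter λ = (−3.15) + (+0.232) + (-0.0723) = -2.9903 W/m²/K.
ΔT = −F/λ = −11.5/(-2.9903) = 3.8 K.

3.8 K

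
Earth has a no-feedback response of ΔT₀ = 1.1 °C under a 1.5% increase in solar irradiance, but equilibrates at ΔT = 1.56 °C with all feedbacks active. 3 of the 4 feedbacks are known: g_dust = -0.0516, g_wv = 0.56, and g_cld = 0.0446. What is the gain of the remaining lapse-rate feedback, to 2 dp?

-0.26

Amplification A = ΔT/ΔT₀ = 1.56/1.1 = 1.418.
Total gain g = 1 − 1/A = 1 − 1/1.418 = 0.2948.
Known gains sum to -0.0516 + 0.56 + 0.0446 = 0.553.
g_lr = 0.2948 − 0.553 = -0.26.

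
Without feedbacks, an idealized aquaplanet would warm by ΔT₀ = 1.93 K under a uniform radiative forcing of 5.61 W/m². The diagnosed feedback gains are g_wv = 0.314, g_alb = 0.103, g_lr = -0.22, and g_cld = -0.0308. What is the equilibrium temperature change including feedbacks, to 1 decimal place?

Total gain g = 0.314 + 0.103 − 0.22 − 0.0308 = 0.1662.
Amplification A = 1/(1 − 0.1662) = 1.199.
ΔT = 1.93 × 1.199 = 2.3 K.

2.3 K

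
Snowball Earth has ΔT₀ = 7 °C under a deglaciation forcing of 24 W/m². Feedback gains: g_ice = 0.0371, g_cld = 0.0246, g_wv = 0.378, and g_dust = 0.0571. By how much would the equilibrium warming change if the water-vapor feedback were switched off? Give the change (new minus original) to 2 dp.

Original: g = 0.4968, ΔT = 7/(1−0.4968) = 13.9110 °C.
Without water-vapor: g' = 0.1188, ΔT' = 7/(1−0.1188) = 7.9437 °C.
Change = 7.9437 − 13.9110 = -5.97 °C.

-5.97 °C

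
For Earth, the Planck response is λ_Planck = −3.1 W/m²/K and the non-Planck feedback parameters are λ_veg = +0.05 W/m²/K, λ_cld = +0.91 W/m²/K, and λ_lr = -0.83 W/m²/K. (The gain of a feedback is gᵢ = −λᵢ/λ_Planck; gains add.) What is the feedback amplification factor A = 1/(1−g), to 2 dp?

1.04

Convert to gains: g_veg = 0.05/3.1 = 0.01613; g_cld = 0.91/3.1 = 0.2935; g_lr = -0.83/3.1 = -0.2677.
Total gain g = 0.04193.
A = 1/(1 − 0.04193) = 1.04.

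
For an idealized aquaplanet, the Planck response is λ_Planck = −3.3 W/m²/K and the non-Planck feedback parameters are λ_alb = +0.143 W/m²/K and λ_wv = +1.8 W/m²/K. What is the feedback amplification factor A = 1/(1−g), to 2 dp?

2.43

Convert to gains: g_alb = 0.143/3.3 = 0.04333; g_wv = 1.8/3.3 = 0.5455.
Total gain g = 0.58883.
A = 1/(1 − 0.58883) = 2.43.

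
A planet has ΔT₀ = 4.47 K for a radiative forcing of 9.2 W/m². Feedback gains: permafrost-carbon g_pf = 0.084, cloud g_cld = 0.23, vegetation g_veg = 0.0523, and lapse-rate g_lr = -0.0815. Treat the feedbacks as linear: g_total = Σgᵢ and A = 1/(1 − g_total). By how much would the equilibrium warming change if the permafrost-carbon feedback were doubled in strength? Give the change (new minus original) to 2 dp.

0.83 K

Original: g = 0.2848, ΔT = 4.47/(1−0.2848) = 6.2500 K.
With doubled permafrost-carbon: g' = 0.3688, ΔT' = 4.47/(1−0.3688) = 7.0817 K.
Change = 7.0817 − 6.2500 = 0.83 K.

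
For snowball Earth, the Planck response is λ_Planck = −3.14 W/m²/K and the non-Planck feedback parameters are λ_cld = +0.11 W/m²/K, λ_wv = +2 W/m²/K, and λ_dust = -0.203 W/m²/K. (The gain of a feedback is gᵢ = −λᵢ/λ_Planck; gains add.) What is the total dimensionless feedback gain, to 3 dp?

0.607

Convert to gains: g_cld = 0.11/3.14 = 0.03503; g_wv = 2/3.14 = 0.6369; g_dust = -0.203/3.14 = -0.06465.
Total gain g = 0.60728.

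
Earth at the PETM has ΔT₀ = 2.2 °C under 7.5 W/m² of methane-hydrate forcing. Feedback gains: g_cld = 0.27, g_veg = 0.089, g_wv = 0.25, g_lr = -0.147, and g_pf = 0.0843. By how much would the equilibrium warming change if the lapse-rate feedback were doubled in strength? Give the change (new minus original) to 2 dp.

Original: g = 0.5463, ΔT = 2.2/(1−0.5463) = 4.8490 °C.
With doubled lapse-rate: g' = 0.3993, ΔT' = 2.2/(1−0.3993) = 3.6624 °C.
Change = 3.6624 − 4.8490 = -1.19 °C.

-1.19 °C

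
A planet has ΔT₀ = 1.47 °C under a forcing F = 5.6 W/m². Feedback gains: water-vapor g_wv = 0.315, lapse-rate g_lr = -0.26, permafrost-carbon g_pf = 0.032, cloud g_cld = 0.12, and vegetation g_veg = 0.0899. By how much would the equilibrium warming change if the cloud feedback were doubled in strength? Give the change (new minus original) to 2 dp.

0.43 °C

Original: g = 0.2969, ΔT = 1.47/(1−0.2969) = 2.0907 °C.
With doubled cloud: g' = 0.4169, ΔT' = 1.47/(1−0.4169) = 2.5210 °C.
Change = 2.5210 − 2.0907 = 0.43 °C.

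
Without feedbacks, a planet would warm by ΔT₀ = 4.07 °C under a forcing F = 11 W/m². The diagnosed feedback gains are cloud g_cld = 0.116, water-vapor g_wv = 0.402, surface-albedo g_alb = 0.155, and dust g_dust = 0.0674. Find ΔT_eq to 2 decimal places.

15.68 °C

Total gain g = 0.116 + 0.402 + 0.155 + 0.0674 = 0.7404.
Amplification A = 1/(1 − 0.7404) = 3.852.
ΔT = 4.07 × 3.852 = 15.68 °C.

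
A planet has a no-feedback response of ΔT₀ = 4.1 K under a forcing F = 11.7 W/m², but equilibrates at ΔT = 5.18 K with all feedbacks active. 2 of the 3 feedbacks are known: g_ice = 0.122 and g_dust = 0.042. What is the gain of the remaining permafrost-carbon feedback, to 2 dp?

Amplification A = ΔT/ΔT₀ = 5.18/4.1 = 1.263.
Total gain g = 1 − 1/A = 1 − 1/1.263 = 0.2082.
Known gains sum to 0.122 + 0.042 = 0.164.
g_pf = 0.2082 − 0.164 = 0.04.

0.04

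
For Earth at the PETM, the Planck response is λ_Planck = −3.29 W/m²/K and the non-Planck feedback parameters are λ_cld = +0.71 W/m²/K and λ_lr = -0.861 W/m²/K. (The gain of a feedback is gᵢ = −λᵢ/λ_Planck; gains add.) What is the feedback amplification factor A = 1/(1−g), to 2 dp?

Convert to gains: g_cld = 0.71/3.29 = 0.2158; g_lr = -0.861/3.29 = -0.2617.
Total gain g = -0.0459.
A = 1/(1 + 0.0459) = 0.96.

0.96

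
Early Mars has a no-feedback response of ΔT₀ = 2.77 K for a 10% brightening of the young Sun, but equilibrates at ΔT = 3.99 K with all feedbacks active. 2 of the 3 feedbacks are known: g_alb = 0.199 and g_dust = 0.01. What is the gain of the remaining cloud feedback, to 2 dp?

0.10

Amplification A = ΔT/ΔT₀ = 3.99/2.77 = 1.44.
Total gain g = 1 − 1/A = 1 − 1/1.44 = 0.3056.
Known gains sum to 0.199 + 0.01 = 0.209.
g_cld = 0.3056 − 0.209 = 0.10.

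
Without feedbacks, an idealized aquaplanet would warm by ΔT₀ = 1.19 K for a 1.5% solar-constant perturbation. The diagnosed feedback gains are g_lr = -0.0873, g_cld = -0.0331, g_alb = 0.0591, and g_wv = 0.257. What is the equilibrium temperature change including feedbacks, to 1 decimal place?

Total gain g = -0.0873 − 0.0331 + 0.0591 + 0.257 = 0.1957.
Amplification A = 1/(1 − 0.1957) = 1.243.
ΔT = 1.19 × 1.243 = 1.5 K.

1.5 K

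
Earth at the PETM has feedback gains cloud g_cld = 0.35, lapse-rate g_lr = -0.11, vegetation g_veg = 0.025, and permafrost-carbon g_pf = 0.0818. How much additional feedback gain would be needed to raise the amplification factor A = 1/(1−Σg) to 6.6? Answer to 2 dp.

0.50

Current total gain = 0.3468.
Target gain for A = 6.6: g* = 1 − 1/6.6 = 0.8485.
Additional gain needed = 0.8485 − 0.3468 = 0.50.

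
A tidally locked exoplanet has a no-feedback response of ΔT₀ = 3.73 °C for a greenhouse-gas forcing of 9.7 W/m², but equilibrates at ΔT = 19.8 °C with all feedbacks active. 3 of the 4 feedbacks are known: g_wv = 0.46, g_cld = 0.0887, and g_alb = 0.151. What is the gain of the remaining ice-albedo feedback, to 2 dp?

Amplification A = ΔT/ΔT₀ = 19.8/3.73 = 5.308.
Total gain g = 1 − 1/A = 1 − 1/5.308 = 0.8116.
Known gains sum to 0.46 + 0.0887 + 0.151 = 0.6997.
g_ice = 0.8116 − 0.6997 = 0.11.

0.11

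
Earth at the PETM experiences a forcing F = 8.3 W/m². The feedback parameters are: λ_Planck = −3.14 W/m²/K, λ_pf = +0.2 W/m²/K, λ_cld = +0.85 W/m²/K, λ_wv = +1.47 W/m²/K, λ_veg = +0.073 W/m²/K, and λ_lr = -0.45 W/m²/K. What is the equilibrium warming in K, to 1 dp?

Net feedback parameter λ = (−3.14) + (+0.2) + (+0.85) + (+1.47) + (+0.073) + (-0.45) = -0.997 W/m²/K.
ΔT = −F/λ = −8.3/(-0.997) = 8.3 K.

8.3 K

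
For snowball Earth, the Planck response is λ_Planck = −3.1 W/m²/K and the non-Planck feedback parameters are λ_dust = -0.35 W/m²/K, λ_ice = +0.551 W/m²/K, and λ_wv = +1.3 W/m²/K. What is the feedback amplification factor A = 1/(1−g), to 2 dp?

Convert to gains: g_dust = -0.35/3.1 = -0.1129; g_ice = 0.551/3.1 = 0.1777; g_wv = 1.3/3.1 = 0.4194.
Total gain g = 0.4842.
A = 1/(1 − 0.4842) = 1.94.

1.94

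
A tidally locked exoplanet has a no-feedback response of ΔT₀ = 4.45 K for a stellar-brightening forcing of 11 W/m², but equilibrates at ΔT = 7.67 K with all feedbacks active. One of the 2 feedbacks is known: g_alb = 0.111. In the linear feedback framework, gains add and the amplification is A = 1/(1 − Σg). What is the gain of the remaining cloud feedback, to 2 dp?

0.31

Amplification A = ΔT/ΔT₀ = 7.67/4.45 = 1.724.
Total gain g = 1 − 1/A = 1 − 1/1.724 = 0.42.
The known gain is 0.111.
g_cld = 0.42 − 0.111 = 0.31.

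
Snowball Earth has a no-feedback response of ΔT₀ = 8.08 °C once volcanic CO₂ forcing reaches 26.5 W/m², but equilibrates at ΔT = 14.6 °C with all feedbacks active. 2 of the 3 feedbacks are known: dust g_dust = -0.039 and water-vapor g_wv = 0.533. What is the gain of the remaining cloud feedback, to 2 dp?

-0.05

Amplification A = ΔT/ΔT₀ = 14.6/8.08 = 1.807.
Total gain g = 1 − 1/A = 1 − 1/1.807 = 0.4466.
Known gains sum to -0.039 + 0.533 = 0.494.
g_cld = 0.4466 − 0.494 = -0.05.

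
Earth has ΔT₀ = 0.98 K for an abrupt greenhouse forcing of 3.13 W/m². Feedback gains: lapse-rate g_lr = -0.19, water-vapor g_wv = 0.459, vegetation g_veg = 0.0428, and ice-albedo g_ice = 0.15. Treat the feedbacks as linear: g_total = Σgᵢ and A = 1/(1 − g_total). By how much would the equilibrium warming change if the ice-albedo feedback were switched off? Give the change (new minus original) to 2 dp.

Original: g = 0.4618, ΔT = 0.98/(1−0.4618) = 1.8209 K.
Without ice-albedo: g' = 0.3118, ΔT' = 0.98/(1−0.3118) = 1.4240 K.
Change = 1.4240 − 1.8209 = -0.40 K.

-0.40 K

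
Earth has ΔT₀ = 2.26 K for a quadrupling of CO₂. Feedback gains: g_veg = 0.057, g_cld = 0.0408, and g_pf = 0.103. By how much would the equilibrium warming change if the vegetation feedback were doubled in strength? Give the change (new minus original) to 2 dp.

0.22 K

Original: g = 0.2008, ΔT = 2.26/(1−0.2008) = 2.8278 K.
With doubled vegetation: g' = 0.2578, ΔT' = 2.26/(1−0.2578) = 3.0450 K.
Change = 3.0450 − 2.8278 = 0.22 K.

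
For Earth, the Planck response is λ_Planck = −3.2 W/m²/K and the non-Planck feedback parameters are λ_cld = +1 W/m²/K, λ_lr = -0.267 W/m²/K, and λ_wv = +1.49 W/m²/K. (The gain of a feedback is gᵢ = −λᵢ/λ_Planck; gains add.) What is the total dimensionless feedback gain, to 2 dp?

Convert to gains: g_cld = 1/3.2 = 0.3125; g_lr = -0.267/3.2 = -0.08344; g_wv = 1.49/3.2 = 0.4656.
Total gain g = 0.69466.

0.69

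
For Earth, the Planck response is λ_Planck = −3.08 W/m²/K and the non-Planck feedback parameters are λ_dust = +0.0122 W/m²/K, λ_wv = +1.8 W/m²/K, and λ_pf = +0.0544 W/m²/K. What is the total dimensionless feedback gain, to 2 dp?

Convert to gains: g_dust = 0.0122/3.08 = 0.003961; g_wv = 1.8/3.08 = 0.5844; g_pf = 0.0544/3.08 = 0.01766.
Total gain g = 0.606021.

0.61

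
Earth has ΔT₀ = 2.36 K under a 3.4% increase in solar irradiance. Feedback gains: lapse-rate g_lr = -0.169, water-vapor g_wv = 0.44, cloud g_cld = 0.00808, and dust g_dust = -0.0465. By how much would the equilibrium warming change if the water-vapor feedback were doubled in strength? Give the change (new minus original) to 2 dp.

Original: g = 0.23258, ΔT = 2.36/(1−0.23258) = 3.0752 K.
With doubled water-vapor: g' = 0.67258, ΔT' = 2.36/(1−0.67258) = 7.2079 K.
Change = 7.2079 − 3.0752 = 4.13 K.

4.13 K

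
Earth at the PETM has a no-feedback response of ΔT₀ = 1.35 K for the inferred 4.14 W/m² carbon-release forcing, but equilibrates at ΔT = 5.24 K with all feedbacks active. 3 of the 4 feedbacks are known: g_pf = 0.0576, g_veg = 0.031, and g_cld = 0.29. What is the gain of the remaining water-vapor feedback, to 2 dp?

Amplification A = ΔT/ΔT₀ = 5.24/1.35 = 3.881.
Total gain g = 1 − 1/A = 1 − 1/3.881 = 0.7423.
Known gains sum to 0.0576 + 0.031 + 0.29 = 0.3786.
g_wv = 0.7423 − 0.3786 = 0.36.

0.36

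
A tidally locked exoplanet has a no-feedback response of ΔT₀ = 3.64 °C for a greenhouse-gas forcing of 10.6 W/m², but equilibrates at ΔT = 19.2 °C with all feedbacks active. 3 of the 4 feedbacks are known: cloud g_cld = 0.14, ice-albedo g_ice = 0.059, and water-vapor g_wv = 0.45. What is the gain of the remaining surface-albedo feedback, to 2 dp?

Amplification A = ΔT/ΔT₀ = 19.2/3.64 = 5.275.
Total gain g = 1 − 1/A = 1 − 1/5.275 = 0.8104.
Known gains sum to 0.14 + 0.059 + 0.45 = 0.649.
g_alb = 0.8104 − 0.649 = 0.16.

0.16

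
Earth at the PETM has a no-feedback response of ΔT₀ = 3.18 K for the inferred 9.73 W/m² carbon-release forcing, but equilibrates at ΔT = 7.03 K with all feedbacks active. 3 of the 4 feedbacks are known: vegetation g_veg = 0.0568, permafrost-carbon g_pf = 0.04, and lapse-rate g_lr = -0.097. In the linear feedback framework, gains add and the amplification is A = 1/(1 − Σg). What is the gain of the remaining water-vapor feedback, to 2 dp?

0.55

Amplification A = ΔT/ΔT₀ = 7.03/3.18 = 2.211.
Total gain g = 1 − 1/A = 1 − 1/2.211 = 0.5477.
Known gains sum to 0.0568 + 0.04 − 0.097 = -0.0002.
g_wv = 0.5477 + 0.0002 = 0.55.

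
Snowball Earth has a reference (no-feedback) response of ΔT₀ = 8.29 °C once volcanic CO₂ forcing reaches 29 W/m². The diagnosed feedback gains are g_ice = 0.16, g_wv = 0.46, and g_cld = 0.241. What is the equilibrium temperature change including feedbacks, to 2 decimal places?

Total gain g = 0.16 + 0.46 + 0.241 = 0.861.
Amplification A = 1/(1 − 0.861) = 7.194.
ΔT = 8.29 × 7.194 = 59.64 °C.

59.64 °C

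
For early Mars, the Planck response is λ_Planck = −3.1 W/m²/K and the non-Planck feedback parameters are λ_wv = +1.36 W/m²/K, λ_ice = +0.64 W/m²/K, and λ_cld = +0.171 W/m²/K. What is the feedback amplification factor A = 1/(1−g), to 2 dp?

Convert to gains: g_wv = 1.36/3.1 = 0.4387; g_ice = 0.64/3.1 = 0.2065; g_cld = 0.171/3.1 = 0.05516.
Total gain g = 0.70036.
A = 1/(1 − 0.70036) = 3.34.

3.34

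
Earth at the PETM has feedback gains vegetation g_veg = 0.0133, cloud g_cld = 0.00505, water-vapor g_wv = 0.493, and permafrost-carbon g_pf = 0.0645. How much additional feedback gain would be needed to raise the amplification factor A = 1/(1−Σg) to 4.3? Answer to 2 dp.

0.19

Current total gain = 0.57585.
Target gain for A = 4.3: g* = 1 − 1/4.3 = 0.7674.
Additional gain needed = 0.7674 − 0.57585 = 0.19.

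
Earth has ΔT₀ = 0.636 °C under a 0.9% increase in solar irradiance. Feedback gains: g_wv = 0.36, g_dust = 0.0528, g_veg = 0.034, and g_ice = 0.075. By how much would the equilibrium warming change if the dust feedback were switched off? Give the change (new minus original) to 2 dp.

-0.13 °C

Original: g = 0.5218, ΔT = 0.636/(1−0.5218) = 1.3300 °C.
Without dust: g' = 0.469, ΔT' = 0.636/(1−0.469) = 1.1977 °C.
Change = 1.1977 − 1.3300 = -0.13 °C.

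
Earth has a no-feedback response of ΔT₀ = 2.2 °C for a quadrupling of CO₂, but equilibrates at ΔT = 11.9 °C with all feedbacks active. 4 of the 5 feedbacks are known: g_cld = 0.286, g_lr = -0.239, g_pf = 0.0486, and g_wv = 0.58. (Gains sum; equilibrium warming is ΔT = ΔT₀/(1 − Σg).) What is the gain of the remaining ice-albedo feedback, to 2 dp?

Amplification A = ΔT/ΔT₀ = 11.9/2.2 = 5.409.
Total gain g = 1 − 1/A = 1 − 1/5.409 = 0.8151.
Known gains sum to 0.286 − 0.239 + 0.0486 + 0.58 = 0.6756.
g_ice = 0.8151 − 0.6756 = 0.14.

0.14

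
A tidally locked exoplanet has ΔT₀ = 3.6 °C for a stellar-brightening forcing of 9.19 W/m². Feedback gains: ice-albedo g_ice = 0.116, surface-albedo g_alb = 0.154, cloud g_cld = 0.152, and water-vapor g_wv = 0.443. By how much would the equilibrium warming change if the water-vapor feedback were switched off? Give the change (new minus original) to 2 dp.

-20.44 °C

Original: g = 0.865, ΔT = 3.6/(1−0.865) = 26.6667 °C.
Without water-vapor: g' = 0.422, ΔT' = 3.6/(1−0.422) = 6.2284 °C.
Change = 6.2284 − 26.6667 = -20.44 °C.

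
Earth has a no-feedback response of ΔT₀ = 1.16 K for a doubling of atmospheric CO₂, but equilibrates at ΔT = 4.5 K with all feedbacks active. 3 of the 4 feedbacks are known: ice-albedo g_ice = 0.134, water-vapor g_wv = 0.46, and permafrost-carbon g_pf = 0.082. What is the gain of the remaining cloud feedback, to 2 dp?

Amplification A = ΔT/ΔT₀ = 4.5/1.16 = 3.879.
Total gain g = 1 − 1/A = 1 − 1/3.879 = 0.7422.
Known gains sum to 0.134 + 0.46 + 0.082 = 0.676.
g_cld = 0.7422 − 0.676 = 0.07.

0.07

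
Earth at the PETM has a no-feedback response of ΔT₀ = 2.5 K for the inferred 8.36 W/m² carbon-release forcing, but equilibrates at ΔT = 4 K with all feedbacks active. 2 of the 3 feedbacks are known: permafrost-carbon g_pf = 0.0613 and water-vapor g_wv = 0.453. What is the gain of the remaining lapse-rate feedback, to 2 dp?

Amplification A = ΔT/ΔT₀ = 4/2.5 = 1.6.
Total gain g = 1 − 1/A = 1 − 1/1.6 = 0.375.
Known gains sum to 0.0613 + 0.453 = 0.5143.
g_lr = 0.375 − 0.5143 = -0.14.

-0.14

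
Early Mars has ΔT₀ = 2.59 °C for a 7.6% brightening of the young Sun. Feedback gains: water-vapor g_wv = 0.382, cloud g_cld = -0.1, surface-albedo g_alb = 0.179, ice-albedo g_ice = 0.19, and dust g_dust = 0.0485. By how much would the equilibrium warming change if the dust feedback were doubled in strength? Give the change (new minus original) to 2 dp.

Original: g = 0.6995, ΔT = 2.59/(1−0.6995) = 8.6190 °C.
With doubled dust: g' = 0.748, ΔT' = 2.59/(1−0.748) = 10.2778 °C.
Change = 10.2778 − 8.6190 = 1.66 °C.

1.66 °C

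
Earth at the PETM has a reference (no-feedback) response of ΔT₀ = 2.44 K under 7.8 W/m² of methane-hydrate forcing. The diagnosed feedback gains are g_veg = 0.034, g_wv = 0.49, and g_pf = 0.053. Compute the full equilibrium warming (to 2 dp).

5.77 K

Total gain g = 0.034 + 0.49 + 0.053 = 0.577.
Amplification A = 1/(1 − 0.577) = 2.364.
ΔT = 2.44 × 2.364 = 5.77 K.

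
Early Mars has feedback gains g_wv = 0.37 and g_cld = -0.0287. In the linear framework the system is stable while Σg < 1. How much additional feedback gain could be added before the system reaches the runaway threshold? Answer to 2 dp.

Current total gain = 0.37 − 0.0287 = 0.3413.
Margin to runaway = 1 − 0.3413 = 0.66.

0.66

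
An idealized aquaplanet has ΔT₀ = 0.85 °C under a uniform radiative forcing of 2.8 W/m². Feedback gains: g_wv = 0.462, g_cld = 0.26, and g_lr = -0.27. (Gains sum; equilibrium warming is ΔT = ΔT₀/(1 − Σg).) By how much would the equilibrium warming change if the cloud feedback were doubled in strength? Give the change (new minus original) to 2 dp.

Original: g = 0.452, ΔT = 0.85/(1−0.452) = 1.5511 °C.
With doubled cloud: g' = 0.712, ΔT' = 0.85/(1−0.712) = 2.9514 °C.
Change = 2.9514 − 1.5511 = 1.40 °C.

1.40 °C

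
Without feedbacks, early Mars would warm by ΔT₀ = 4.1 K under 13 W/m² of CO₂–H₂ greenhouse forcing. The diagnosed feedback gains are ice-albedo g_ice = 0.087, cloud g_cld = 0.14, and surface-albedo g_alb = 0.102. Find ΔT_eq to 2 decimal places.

6.11 K

Total gain g = 0.087 + 0.14 + 0.102 = 0.329.
Amplification A = 1/(1 − 0.329) = 1.49.
ΔT = 4.1 × 1.49 = 6.11 K.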